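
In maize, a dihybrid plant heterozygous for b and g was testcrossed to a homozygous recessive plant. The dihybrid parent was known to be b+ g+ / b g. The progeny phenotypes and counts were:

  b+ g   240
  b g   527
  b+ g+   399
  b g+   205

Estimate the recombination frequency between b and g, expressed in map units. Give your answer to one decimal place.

The recombinant classes are b+ g and b g+: 240 + 205 = 445.
Recombination frequency = 445/1371 = 0.3246 ≈ 32.5%, i.e. 32.5 map units.

32.5 map units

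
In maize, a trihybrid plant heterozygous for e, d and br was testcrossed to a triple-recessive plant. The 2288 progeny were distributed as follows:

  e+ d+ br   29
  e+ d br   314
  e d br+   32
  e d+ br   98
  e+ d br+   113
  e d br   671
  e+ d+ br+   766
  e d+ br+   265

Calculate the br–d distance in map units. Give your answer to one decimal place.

The two most frequent reciprocal classes, e d br and e+ d+ br+, are the parental types, so the F1 was e d br / e+ d+ br+.
The two rarest classes, e d br+ and e+ d+ br, are the double crossovers. Comparing them with the parentals, only the br allele has switched, so br is the middle locus and the order is e – br – d.
Crossovers in the br–d interval produce the single-crossover classes e d+ br and e+ d br+ (98 + 113 = 211) plus the double crossovers (61).
RF(br–d) = (211 + 61) / 2288 = 272/2288 = 0.1189 → 11.9 map units.

11.9 map units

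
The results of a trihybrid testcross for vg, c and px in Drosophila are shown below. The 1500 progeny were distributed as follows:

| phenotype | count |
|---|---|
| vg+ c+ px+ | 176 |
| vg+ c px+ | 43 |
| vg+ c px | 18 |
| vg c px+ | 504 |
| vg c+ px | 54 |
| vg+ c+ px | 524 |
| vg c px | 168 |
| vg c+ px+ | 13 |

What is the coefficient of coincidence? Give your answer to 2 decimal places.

The two most frequent reciprocal classes, vg c px+ and vg+ c+ px, are the parental types, so the F1 was vg c px+ / vg+ c+ px.
The two rarest classes, vg c+ px+ and vg+ c px, are the double crossovers. Comparing them with the parentals, only the c allele has switched, so c is the middle locus and the order is vg – c – px.
vg–c: (97 + 31)/1500 = 0.0853; c–px: (344 + 31)/1500 = 0.2500.
Expected DCO frequency = 0.0853 × 0.2500 ≈ 0.02133; observed = 31/1500 ≈ 0.02067.
Coefficient of coincidence = 0.02067/0.02133 ≈ 0.97.

0.97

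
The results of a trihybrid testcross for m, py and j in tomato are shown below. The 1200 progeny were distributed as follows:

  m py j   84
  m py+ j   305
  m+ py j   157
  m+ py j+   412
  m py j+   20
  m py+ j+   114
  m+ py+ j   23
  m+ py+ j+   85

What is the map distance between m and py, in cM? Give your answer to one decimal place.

17.7 cM

The two most frequent reciprocal classes, m py+ j and m+ py j+, are the parental types, so the F1 was m py+ j / m+ py j+.
The two rarest classes, m+ py+ j and m py j+, are the double crossovers. Comparing them with the parentals, only the m allele has switched, so m is the middle locus and the order is py – m – j.
Crossovers in the py–m interval produce the single-crossover classes m py j and m+ py+ j+ (84 + 85 = 169) plus the double crossovers (43).
RF(py–m) = (169 + 43) / 1200 = 212/1200 = 0.1767 → 17.7 cM.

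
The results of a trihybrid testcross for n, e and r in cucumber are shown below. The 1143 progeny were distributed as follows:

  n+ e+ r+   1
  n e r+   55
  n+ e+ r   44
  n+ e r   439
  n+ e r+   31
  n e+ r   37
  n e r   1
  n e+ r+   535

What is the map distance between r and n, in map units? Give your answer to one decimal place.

6.1 map units

The two most frequent reciprocal classes, n+ e r and n e+ r+, are the parental types, so the F1 was n+ e r / n e+ r+.
The two rarest classes, n e r and n+ e+ r+, are the double crossovers. Comparing them with the parentals, only the n allele has switched, so n is the middle locus and the order is e – n – r.
Crossovers in the n–r interval produce the single-crossover classes n+ e r+ and n e+ r (31 + 37 = 68) plus the double crossovers (2).
RF(n–r) = (68 + 2) / 1143 = 70/1143 = 0.0612 → 6.1 map units.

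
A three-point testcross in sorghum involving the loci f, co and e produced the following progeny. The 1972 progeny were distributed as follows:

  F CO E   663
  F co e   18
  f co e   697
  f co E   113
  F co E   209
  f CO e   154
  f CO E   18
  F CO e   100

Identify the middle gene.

f

The two most frequent reciprocal classes, f co e and F CO E, are the parental types, so the F1 was f co e / F CO E.
The two rarest classes, F co e and f CO E, are the double crossovers. Comparing them with the parentals, only the f allele has switched, so f is the middle locus and the order is e – f – co.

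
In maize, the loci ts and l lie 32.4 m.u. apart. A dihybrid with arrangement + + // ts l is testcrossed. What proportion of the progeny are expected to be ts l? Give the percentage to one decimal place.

A map distance of 32.4 m.u. corresponds to a recombination frequency of 0.324.
The F1 is + + / ts l, so ts l is a parental gamete class with expected frequency (1 − r)/2 = 0.676/2 = 0.3380.
That is 0.3380 = 33.8% of the progeny.

33.8%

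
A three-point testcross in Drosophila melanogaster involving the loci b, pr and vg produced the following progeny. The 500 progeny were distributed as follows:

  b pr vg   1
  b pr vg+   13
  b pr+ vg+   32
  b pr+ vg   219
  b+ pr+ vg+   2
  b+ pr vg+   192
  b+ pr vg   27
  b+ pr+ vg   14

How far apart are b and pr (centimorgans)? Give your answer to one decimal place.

6.0 centimorgans

The two most frequent reciprocal classes, b+ pr vg+ and b pr+ vg, are the parental types, so the F1 was b+ pr vg+ / b pr+ vg.
The two rarest classes, b+ pr+ vg+ and b pr vg, are the double crossovers. Comparing them with the parentals, only the pr allele has switched, so pr is the middle locus and the order is b – pr – vg.
Crossovers in the b–pr interval produce the single-crossover classes b pr vg+ and b+ pr+ vg (13 + 14 = 27) plus the double crossovers (3).
RF(b–pr) = (27 + 3) / 500 = 30/500 = 0.0600 → 6.0 centimorgans.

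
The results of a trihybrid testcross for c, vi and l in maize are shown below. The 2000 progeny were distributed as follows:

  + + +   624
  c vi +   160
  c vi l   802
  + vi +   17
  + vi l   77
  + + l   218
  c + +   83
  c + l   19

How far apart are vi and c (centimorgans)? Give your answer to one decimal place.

The two most frequent reciprocal classes, + + + and c vi l, are the parental types, so the F1 was + + + / c vi l.
The two rarest classes, + vi + and c + l, are the double crossovers. Comparing them with the parentals, only the vi allele has switched, so vi is the middle locus and the order is c – vi – l.
Crossovers in the c–vi interval produce the single-crossover classes c + + and + vi l (83 + 77 = 160) plus the double crossovers (36).
RF(c–vi) = (160 + 36) / 2000 = 196/2000 = 0.0980 → 9.8 centimorgans.

9.8 centimorgans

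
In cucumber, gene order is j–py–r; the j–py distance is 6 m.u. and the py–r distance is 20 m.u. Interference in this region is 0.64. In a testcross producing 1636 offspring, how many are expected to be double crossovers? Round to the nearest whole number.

Map distances give recombination frequencies of 0.060 and 0.200 for the two intervals.
With interference 0.64 (so coincidence = 0.36), expected double-crossover frequency = 0.060 × 0.200 × 0.36 = 0.00432.
Expected number = 0.00432 × 1636 = 7.07 ≈ 7.

7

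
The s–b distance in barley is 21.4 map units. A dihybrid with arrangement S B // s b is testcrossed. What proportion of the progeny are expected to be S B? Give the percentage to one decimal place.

A map distance of 21.4 map units corresponds to a recombination frequency of 0.214.
The F1 is S B / s b, so S B is a parental gamete class with expected frequency (1 − r)/2 = 0.786/2 = 0.3930.
That is 0.3930 = 39.3% of the progeny.

39.3%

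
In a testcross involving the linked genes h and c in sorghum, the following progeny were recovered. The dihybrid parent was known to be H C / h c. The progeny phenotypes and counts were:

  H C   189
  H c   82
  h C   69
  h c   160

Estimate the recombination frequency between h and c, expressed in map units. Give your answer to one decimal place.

The recombinant classes are H c and h C: 82 + 69 = 151.
Recombination frequency = 151/500 = 0.3020 ≈ 30.2%, i.e. 30.2 map units.

30.2 map units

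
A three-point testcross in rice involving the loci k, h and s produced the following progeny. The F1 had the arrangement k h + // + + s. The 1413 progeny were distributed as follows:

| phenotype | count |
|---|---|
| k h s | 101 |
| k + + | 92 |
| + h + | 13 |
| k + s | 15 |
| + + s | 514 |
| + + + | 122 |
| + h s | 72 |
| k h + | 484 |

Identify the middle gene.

k

The two rarest classes, + h + and k + s, are the double crossovers. Comparing them with the parentals, only the k allele has switched, so k is the middle locus and the order is s – k – h.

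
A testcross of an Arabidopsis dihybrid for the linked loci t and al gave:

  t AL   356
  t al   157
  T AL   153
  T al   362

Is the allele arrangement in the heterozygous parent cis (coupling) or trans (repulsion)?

trans

The two most frequent classes are T al (362) and t AL (356); these are the parental (non-recombinant) types.
So the F1 carried T al on one chromosome and t AL on the other — the recessive alleles are on opposite chromosomes (trans / repulsion).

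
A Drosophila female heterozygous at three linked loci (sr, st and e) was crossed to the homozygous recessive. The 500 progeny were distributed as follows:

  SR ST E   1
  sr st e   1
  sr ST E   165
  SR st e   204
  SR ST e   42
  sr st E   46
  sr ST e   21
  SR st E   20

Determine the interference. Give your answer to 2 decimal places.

The two most frequent reciprocal classes, sr ST E and SR st e, are the parental types, so the F1 was sr ST E / SR st e.
The two rarest classes, SR ST E and sr st e, are the double crossovers. Comparing them with the parentals, only the sr allele has switched, so sr is the middle locus and the order is e – sr – st.
e–sr: (41 + 2)/500 = 0.0860; sr–st: (88 + 2)/500 = 0.1800.
Expected DCO frequency = 0.0860 × 0.1800 ≈ 0.01548; observed = 2/500 ≈ 0.00400.
Coefficient of coincidence = 0.00400/0.01548 ≈ 0.26; interference = 1 − 0.26 = 0.74.

0.74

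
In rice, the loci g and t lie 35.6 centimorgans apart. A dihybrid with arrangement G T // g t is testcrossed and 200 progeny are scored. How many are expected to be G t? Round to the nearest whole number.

A map distance of 35.6 centimorgans corresponds to a recombination frequency of 0.356.
The F1 is G T / g t, so G t is a recombinant gamete class with expected frequency r/2 = 0.356/2 = 0.1780.
Expected number = 0.1780 × 200 = 35.60 ≈ 36.

36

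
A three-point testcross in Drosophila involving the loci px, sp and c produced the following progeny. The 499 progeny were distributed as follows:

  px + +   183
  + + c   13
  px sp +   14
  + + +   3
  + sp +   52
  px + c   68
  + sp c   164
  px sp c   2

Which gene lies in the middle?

px

The two most frequent reciprocal classes, px + + and + sp c, are the parental types, so the F1 was px + + / + sp c.
The two rarest classes, + + + and px sp c, are the double crossovers. Comparing them with the parentals, only the px allele has switched, so px is the middle locus and the order is c – px – sp.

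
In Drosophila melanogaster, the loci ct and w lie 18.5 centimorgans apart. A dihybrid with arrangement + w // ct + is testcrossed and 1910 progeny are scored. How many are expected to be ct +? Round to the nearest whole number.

778

A map distance of 18.5 centimorgans corresponds to a recombination frequency of 0.185.
The F1 is + w / ct +, so ct + is a parental gamete class with expected frequency (1 − r)/2 = 0.815/2 = 0.4075.
Expected number = 0.4075 × 1910 = 778.32 ≈ 778.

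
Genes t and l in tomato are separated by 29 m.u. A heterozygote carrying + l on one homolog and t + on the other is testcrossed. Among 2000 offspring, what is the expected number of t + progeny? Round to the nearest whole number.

A map distance of 29 m.u. corresponds to a recombination frequency of 0.290.
The F1 is + l / t +, so t + is a parental gamete class with expected frequency (1 − r)/2 = 0.710/2 = 0.3550.
Expected number = 0.3550 × 2000 = 710.00 ≈ 710.

710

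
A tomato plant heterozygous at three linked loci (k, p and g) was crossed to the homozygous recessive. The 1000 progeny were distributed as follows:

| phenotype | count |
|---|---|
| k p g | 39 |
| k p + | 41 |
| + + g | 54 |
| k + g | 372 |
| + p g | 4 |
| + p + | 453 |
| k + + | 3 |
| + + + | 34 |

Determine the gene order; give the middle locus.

The two most frequent reciprocal classes, k + g and + p +, are the parental types, so the F1 was k + g / + p +.
The two rarest classes, k + + and + p g, are the double crossovers. Comparing them with the parentals, only the g allele has switched, so g is the middle locus and the order is p – g – k.

g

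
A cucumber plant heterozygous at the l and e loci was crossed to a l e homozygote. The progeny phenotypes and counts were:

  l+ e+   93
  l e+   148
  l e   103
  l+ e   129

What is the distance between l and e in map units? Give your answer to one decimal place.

The two most frequent classes, l+ e (129) and l e+ (148), are the parental types, so the F1 was l+ e / l e+.
The recombinant classes are l+ e+ and l e: 93 + 103 = 196.
Recombination frequency = 196/473 = 0.4144 ≈ 41.4%, i.e. 41.4 map units.

41.4 map units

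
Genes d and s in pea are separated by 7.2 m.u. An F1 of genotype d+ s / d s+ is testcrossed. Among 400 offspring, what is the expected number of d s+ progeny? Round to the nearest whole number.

186

A map distance of 7.2 m.u. corresponds to a recombination frequency of 0.072.
The F1 is d+ s / d s+, so d s+ is a parental gamete class with expected frequency (1 − r)/2 = 0.928/2 = 0.4640.
Expected number = 0.4640 × 400 = 185.60 ≈ 186.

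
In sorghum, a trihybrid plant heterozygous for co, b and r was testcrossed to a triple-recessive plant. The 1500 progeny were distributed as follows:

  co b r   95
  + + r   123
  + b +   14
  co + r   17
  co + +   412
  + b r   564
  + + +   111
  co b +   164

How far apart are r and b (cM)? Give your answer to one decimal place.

21.2 cM

The two most frequent reciprocal classes, co + + and + b r, are the parental types, so the F1 was co + + / + b r.
The two rarest classes, co + r and + b +, are the double crossovers. Comparing them with the parentals, only the r allele has switched, so r is the middle locus and the order is co – r – b.
Crossovers in the r–b interval produce the single-crossover classes co b + and + + r (164 + 123 = 287) plus the double crossovers (31).
RF(r–b) = (287 + 31) / 1500 = 318/1500 = 0.2120 → 21.2 cM.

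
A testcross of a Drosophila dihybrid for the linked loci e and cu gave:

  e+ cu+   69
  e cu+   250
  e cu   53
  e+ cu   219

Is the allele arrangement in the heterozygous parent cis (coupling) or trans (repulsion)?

trans

The two most frequent classes are e+ cu (219) and e cu+ (250); these are the parental (non-recombinant) types.
So the F1 carried e+ cu on one chromosome and e cu+ on the other — the recessive alleles are on opposite chromosomes (trans / repulsion).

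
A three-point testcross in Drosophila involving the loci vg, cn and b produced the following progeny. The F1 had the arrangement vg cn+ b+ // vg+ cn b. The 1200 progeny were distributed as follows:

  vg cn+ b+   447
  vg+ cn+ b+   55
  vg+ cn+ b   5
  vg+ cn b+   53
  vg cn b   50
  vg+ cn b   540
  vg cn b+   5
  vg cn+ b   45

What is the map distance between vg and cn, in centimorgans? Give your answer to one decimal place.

The two rarest classes, vg cn b+ and vg+ cn+ b, are the double crossovers. Comparing them with the parentals, only the cn allele has switched, so cn is the middle locus and the order is b – cn – vg.
Crossovers in the cn–vg interval produce the single-crossover classes vg+ cn+ b+ and vg cn b (55 + 50 = 105) plus the double crossovers (10).
RF(cn–vg) = (105 + 10) / 1200 = 115/1200 = 0.0958 → 9.6 centimorgans.

9.6 centimorgans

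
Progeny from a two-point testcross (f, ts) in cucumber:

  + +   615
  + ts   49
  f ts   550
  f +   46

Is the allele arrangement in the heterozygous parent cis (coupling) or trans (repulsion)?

cis

The two most frequent classes are + + (615) and f ts (550); these are the parental (non-recombinant) types.
So the F1 carried + + on one chromosome and f ts on the other — the recessive alleles are on the same chromosome (cis / coupling).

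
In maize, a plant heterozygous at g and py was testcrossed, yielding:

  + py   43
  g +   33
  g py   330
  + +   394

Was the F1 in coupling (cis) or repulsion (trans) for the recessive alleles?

cis

The two most frequent classes are + + (394) and g py (330); these are the parental (non-recombinant) types.
So the F1 carried + + on one chromosome and g py on the other — the recessive alleles are on the same chromosome (cis / coupling).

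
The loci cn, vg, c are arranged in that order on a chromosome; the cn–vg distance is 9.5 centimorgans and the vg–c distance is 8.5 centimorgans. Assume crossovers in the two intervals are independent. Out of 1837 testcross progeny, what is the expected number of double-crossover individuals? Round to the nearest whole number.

Map distances give recombination frequencies of 0.095 and 0.085 for the two intervals.
With no interference, expected double-crossover frequency = 0.095 × 0.085 = 0.00808.
Expected number = 0.00808 × 1837 = 14.83 ≈ 15.

15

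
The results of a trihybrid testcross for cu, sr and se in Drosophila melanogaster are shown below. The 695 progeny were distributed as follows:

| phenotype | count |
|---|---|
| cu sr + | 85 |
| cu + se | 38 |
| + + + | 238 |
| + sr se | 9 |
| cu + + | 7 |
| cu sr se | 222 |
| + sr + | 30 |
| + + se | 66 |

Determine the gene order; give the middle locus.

The two most frequent reciprocal classes, + + + and cu sr se, are the parental types, so the F1 was + + + / cu sr se.
The two rarest classes, cu + + and + sr se, are the double crossovers. Comparing them with the parentals, only the cu allele has switched, so cu is the middle locus and the order is se – cu – sr.

cu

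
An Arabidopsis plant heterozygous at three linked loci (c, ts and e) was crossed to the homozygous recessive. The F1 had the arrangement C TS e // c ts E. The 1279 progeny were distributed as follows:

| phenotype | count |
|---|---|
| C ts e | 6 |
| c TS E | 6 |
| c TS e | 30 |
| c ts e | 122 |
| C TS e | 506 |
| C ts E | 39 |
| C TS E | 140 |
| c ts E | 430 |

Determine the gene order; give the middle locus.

The two rarest classes, C ts e and c TS E, are the double crossovers. Comparing them with the parentals, only the ts allele has switched, so ts is the middle locus and the order is c – ts – e.

ts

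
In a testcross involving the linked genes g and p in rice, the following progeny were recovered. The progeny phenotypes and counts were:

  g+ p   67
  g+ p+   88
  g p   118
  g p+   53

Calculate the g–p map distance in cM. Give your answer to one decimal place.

The two most frequent classes, g+ p+ (88) and g p (118), are the parental types, so the F1 was g+ p+ / g p.
The recombinant classes are g+ p and g p+: 67 + 53 = 120.
Recombination frequency = 120/326 = 0.3681 ≈ 36.8%, i.e. 36.8 cM.

36.8 cM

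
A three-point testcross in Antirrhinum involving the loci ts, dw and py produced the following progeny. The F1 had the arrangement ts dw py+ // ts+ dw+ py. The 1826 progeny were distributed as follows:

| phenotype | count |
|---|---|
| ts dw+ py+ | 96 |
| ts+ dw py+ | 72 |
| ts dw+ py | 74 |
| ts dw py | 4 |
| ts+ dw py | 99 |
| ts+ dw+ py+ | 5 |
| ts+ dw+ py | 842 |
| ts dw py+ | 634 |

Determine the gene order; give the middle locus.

The two rarest classes, ts dw py and ts+ dw+ py+, are the double crossovers. Comparing them with the parentals, only the py allele has switched, so py is the middle locus and the order is ts – py – dw.

py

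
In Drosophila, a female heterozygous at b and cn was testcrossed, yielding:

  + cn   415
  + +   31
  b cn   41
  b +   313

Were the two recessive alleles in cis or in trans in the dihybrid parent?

trans

The two most frequent classes are + cn (415) and b + (313); these are the parental (non-recombinant) types.
So the F1 carried + cn on one chromosome and b + on the other — the recessive alleles are on opposite chromosomes (trans / repulsion).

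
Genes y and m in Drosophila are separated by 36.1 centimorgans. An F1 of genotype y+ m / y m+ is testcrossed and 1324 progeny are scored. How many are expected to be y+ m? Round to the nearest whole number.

A map distance of 36.1 centimorgans corresponds to a recombination frequency of 0.361.
The F1 is y+ m / y m+, so y+ m is a parental gamete class with expected frequency (1 − r)/2 = 0.639/2 = 0.3195.
Expected number = 0.3195 × 1324 = 423.02 ≈ 423.

423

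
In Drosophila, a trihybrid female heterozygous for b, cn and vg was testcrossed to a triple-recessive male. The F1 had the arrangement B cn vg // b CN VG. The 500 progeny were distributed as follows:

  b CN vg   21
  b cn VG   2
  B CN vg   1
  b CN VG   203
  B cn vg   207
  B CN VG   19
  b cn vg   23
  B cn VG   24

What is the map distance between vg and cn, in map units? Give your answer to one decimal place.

9.6 map units

The two rarest classes, B CN vg and b cn VG, are the double crossovers. Comparing them with the parentals, only the cn allele has switched, so cn is the middle locus and the order is b – cn – vg.
Crossovers in the cn–vg interval produce the single-crossover classes B cn VG and b CN vg (24 + 21 = 45) plus the double crossovers (3).
RF(cn–vg) = (45 + 3) / 500 = 48/500 = 0.0960 → 9.6 map units.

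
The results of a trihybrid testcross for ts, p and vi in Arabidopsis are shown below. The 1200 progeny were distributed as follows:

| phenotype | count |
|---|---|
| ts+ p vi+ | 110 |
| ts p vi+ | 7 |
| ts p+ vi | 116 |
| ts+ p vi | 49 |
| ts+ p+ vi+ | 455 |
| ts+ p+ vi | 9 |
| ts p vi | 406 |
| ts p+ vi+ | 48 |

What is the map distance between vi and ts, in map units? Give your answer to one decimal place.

The two most frequent reciprocal classes, ts+ p+ vi+ and ts p vi, are the parental types, so the F1 was ts+ p+ vi+ / ts p vi.
The two rarest classes, ts+ p+ vi and ts p vi+, are the double crossovers. Comparing them with the parentals, only the vi allele has switched, so vi is the middle locus and the order is p – vi – ts.
Crossovers in the vi–ts interval produce the single-crossover classes ts p+ vi+ and ts+ p vi (48 + 49 = 97) plus the double crossovers (16).
RF(vi–ts) = (97 + 16) / 1200 = 113/1200 = 0.0942 → 9.4 map units.

9.4 map units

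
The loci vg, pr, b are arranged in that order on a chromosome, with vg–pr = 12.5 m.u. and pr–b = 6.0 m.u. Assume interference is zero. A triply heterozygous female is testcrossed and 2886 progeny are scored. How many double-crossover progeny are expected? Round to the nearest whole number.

Map distances give recombination frequencies of 0.125 and 0.060 for the two intervals.
With no interference, expected double-crossover frequency = 0.125 × 0.060 = 0.00750.
Expected number = 0.00750 × 2886 = 21.64 ≈ 22.

22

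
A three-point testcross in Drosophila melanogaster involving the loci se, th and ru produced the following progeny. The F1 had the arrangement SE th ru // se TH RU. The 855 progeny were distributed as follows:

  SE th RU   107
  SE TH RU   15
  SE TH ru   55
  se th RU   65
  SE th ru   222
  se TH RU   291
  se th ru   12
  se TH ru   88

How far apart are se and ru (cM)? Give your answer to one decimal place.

The two rarest classes, se th ru and SE TH RU, are the double crossovers. Comparing them with the parentals, only the se allele has switched, so se is the middle locus and the order is th – se – ru.
Crossovers in the se–ru interval produce the single-crossover classes SE th RU and se TH ru (107 + 88 = 195) plus the double crossovers (27).
RF(se–ru) = (195 + 27) / 855 = 222/855 = 0.2596 → 26.0 cM.

26.0 cM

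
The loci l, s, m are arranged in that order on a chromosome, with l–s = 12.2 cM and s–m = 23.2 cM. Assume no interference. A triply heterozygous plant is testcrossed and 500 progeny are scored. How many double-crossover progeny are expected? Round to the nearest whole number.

Map distances give recombination frequencies of 0.122 and 0.232 for the two intervals.
With no interference, expected double-crossover frequency = 0.122 × 0.232 = 0.02830.
Expected number = 0.02830 × 500 = 14.15 ≈ 14.

14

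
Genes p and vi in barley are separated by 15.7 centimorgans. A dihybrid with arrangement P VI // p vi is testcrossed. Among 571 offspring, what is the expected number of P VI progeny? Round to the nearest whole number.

241

A map distance of 15.7 centimorgans corresponds to a recombination frequency of 0.157.
The F1 is P VI / p vi, so P VI is a parental gamete class with expected frequency (1 − r)/2 = 0.843/2 = 0.4215.
Expected number = 0.4215 × 571 = 240.68 ≈ 241.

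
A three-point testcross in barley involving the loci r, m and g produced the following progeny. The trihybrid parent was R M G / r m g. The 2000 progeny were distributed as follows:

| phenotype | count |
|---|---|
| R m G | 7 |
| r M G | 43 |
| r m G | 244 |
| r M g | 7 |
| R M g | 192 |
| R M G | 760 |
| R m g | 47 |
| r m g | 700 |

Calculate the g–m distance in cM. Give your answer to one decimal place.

22.5 cM

The two rarest classes, R m G and r M g, are the double crossovers. Comparing them with the parentals, only the m allele has switched, so m is the middle locus and the order is r – m – g.
Crossovers in the m–g interval produce the single-crossover classes R M g and r m G (192 + 244 = 436) plus the double crossovers (14).
RF(m–g) = (436 + 14) / 2000 = 450/2000 = 0.2250 → 22.5 cM.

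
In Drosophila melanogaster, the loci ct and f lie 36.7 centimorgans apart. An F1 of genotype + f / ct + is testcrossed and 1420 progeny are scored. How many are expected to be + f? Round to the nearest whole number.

449

A map distance of 36.7 centimorgans corresponds to a recombination frequency of 0.367.
The F1 is + f / ct +, so + f is a parental gamete class with expected frequency (1 − r)/2 = 0.633/2 = 0.3165.
Expected number = 0.3165 × 1420 = 449.43 ≈ 449.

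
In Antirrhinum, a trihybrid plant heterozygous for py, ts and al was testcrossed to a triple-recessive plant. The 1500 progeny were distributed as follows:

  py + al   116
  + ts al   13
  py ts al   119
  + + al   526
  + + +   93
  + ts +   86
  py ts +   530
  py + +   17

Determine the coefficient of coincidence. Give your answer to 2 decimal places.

The two most frequent reciprocal classes, + + al and py ts +, are the parental types, so the F1 was + + al / py ts +.
The two rarest classes, + ts al and py + +, are the double crossovers. Comparing them with the parentals, only the ts allele has switched, so ts is the middle locus and the order is al – ts – py.
al–ts: (212 + 30)/1500 = 0.1613; ts–py: (202 + 30)/1500 = 0.1547.
Expected DCO frequency = 0.1613 × 0.1547 ≈ 0.02495; observed = 30/1500 ≈ 0.02000.
Coefficient of coincidence = 0.02000/0.02495 ≈ 0.80.

0.80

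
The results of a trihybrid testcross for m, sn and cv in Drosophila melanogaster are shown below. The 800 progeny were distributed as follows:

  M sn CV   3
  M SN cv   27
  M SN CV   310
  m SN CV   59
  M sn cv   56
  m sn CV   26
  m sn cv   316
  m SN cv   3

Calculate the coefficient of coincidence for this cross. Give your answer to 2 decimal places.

0.67

The two most frequent reciprocal classes, M SN CV and m sn cv, are the parental types, so the F1 was M SN CV / m sn cv.
The two rarest classes, M sn CV and m SN cv, are the double crossovers. Comparing them with the parentals, only the sn allele has switched, so sn is the middle locus and the order is cv – sn – m.
cv–sn: (53 + 6)/800 = 0.0737; sn–m: (115 + 6)/800 = 0.1512.
Expected DCO frequency = 0.0737 × 0.1512 ≈ 0.01114; observed = 6/800 ≈ 0.00750.
Coefficient of coincidence = 0.00750/0.01114 ≈ 0.67.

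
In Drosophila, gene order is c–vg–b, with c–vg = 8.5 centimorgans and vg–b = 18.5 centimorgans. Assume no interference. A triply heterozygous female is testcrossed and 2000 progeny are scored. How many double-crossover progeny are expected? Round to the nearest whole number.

Map distances give recombination frequencies of 0.085 and 0.185 for the two intervals.
With no interference, expected double-crossover frequency = 0.085 × 0.185 = 0.01572.
Expected number = 0.01572 × 2000 = 31.45 ≈ 31.

31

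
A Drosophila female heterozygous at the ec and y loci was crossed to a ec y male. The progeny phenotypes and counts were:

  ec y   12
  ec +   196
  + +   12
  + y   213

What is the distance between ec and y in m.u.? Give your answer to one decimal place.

5.5 m.u.

The two most frequent classes, + y (213) and ec + (196), are the parental types, so the F1 was + y / ec +.
The recombinant classes are + + and ec y: 12 + 12 = 24.
Recombination frequency = 24/433 = 0.0554 ≈ 5.5%, i.e. 5.5 m.u.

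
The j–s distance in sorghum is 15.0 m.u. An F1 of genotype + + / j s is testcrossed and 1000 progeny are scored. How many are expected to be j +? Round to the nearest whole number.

A map distance of 15.0 m.u. corresponds to a recombination frequency of 0.150.
The F1 is + + / j s, so j + is a recombinant gamete class with expected frequency r/2 = 0.150/2 = 0.0750.
Expected number = 0.0750 × 1000 = 75.00 ≈ 75.

75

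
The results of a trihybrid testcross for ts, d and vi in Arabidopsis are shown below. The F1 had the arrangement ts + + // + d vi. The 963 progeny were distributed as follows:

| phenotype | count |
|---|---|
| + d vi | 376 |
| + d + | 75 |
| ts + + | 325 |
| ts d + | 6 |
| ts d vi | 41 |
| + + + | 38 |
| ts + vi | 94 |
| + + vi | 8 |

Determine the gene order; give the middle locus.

d

The two rarest classes, ts d + and + + vi, are the double crossovers. Comparing them with the parentals, only the d allele has switched, so d is the middle locus and the order is vi – d – ts.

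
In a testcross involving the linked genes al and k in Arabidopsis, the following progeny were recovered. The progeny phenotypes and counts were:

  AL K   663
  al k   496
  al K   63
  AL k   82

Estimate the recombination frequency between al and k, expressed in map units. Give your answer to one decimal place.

11.1 map units

The two most frequent classes, AL K (663) and al k (496), are the parental types, so the F1 was AL K / al k.
The recombinant classes are AL k and al K: 82 + 63 = 145.
Recombination frequency = 145/1304 = 0.1112 ≈ 11.1%, i.e. 11.1 map units.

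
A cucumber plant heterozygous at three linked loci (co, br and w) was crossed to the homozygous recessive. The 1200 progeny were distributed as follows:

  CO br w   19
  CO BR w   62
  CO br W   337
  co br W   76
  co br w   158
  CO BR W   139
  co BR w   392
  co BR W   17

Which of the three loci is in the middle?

w

The two most frequent reciprocal classes, CO br W and co BR w, are the parental types, so the F1 was CO br W / co BR w.
The two rarest classes, CO br w and co BR W, are the double crossovers. Comparing them with the parentals, only the w allele has switched, so w is the middle locus and the order is br – w – co.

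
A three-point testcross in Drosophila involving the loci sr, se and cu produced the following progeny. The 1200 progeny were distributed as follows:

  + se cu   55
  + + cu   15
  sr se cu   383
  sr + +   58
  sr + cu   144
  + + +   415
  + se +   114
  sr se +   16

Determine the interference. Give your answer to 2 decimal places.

The two most frequent reciprocal classes, sr se cu and + + +, are the parental types, so the F1 was sr se cu / + + +.
The two rarest classes, sr se + and + + cu, are the double crossovers. Comparing them with the parentals, only the cu allele has switched, so cu is the middle locus and the order is sr – cu – se.
sr–cu: (113 + 31)/1200 = 0.1200; cu–se: (258 + 31)/1200 = 0.2408.
Expected DCO frequency = 0.1200 × 0.2408 ≈ 0.02890; observed = 31/1200 ≈ 0.02583.
Coefficient of coincidence = 0.02583/0.02890 ≈ 0.89; interference = 1 − 0.89 = 0.11.

0.11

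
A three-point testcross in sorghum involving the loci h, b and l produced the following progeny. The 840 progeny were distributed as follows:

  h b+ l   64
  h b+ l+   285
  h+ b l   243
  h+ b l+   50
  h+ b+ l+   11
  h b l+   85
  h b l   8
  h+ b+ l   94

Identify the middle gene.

The two most frequent reciprocal classes, h+ b l and h b+ l+, are the parental types, so the F1 was h+ b l / h b+ l+.
The two rarest classes, h b l and h+ b+ l+, are the double crossovers. Comparing them with the parentals, only the h allele has switched, so h is the middle locus and the order is l – h – b.

h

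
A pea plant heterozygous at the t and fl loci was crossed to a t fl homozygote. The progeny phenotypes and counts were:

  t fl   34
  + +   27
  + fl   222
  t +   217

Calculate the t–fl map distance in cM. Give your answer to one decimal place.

12.2 cM

The two most frequent classes, + fl (222) and t + (217), are the parental types, so the F1 was + fl / t +.
The recombinant classes are + + and t fl: 27 + 34 = 61.
Recombination frequency = 61/500 = 0.1220 ≈ 12.2%, i.e. 12.2 cM.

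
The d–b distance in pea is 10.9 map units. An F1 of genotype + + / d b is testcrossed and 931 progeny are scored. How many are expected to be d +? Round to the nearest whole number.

A map distance of 10.9 map units corresponds to a recombination frequency of 0.109.
The F1 is + + / d b, so d + is a recombinant gamete class with expected frequency r/2 = 0.109/2 = 0.0545.
Expected number = 0.0545 × 931 = 50.74 ≈ 51.

51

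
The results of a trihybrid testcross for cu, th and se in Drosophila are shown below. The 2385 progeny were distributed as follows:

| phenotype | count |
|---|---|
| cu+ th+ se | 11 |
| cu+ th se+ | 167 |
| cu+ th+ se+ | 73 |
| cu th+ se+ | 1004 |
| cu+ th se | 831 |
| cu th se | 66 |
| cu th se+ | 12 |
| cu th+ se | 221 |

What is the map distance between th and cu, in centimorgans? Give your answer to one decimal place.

6.8 centimorgans

The two most frequent reciprocal classes, cu+ th se and cu th+ se+, are the parental types, so the F1 was cu+ th se / cu th+ se+.
The two rarest classes, cu+ th+ se and cu th se+, are the double crossovers. Comparing them with the parentals, only the th allele has switched, so th is the middle locus and the order is se – th – cu.
Crossovers in the th–cu interval produce the single-crossover classes cu th se and cu+ th+ se+ (66 + 73 = 139) plus the double crossovers (23).
RF(th–cu) = (139 + 23) / 2385 = 162/2385 = 0.0679 → 6.8 centimorgans.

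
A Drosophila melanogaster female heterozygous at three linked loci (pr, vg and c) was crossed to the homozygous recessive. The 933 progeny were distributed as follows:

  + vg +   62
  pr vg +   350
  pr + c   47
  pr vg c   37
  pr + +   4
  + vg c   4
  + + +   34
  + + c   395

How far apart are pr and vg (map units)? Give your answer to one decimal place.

The two most frequent reciprocal classes, + + c and pr vg +, are the parental types, so the F1 was + + c / pr vg +.
The two rarest classes, + vg c and pr + +, are the double crossovers. Comparing them with the parentals, only the vg allele has switched, so vg is the middle locus and the order is c – vg – pr.
Crossovers in the vg–pr interval produce the single-crossover classes pr + c and + vg + (47 + 62 = 109) plus the double crossovers (8).
RF(vg–pr) = (109 + 8) / 933 = 117/933 = 0.1254 → 12.5 map units.

12.5 map units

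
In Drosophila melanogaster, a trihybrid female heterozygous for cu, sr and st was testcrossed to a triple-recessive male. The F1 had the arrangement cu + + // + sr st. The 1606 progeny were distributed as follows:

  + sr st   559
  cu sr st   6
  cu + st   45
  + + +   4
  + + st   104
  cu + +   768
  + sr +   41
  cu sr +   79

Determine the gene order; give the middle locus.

The two rarest classes, + + + and cu sr st, are the double crossovers. Comparing them with the parentals, only the cu allele has switched, so cu is the middle locus and the order is st – cu – sr.

cu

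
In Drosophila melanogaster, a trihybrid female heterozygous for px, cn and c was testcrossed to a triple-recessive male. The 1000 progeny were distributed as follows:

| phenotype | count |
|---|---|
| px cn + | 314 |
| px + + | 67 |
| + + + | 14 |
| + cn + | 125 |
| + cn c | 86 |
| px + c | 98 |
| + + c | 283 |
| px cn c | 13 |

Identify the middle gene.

The two most frequent reciprocal classes, + + c and px cn +, are the parental types, so the F1 was + + c / px cn +.
The two rarest classes, + + + and px cn c, are the double crossovers. Comparing them with the parentals, only the c allele has switched, so c is the middle locus and the order is px – c – cn.

c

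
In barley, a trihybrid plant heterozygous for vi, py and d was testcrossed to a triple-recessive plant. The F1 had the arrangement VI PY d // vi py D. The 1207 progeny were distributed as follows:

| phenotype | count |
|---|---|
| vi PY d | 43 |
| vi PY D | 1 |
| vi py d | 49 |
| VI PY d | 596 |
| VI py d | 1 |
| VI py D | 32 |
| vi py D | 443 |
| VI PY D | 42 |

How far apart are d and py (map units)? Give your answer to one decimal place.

The two rarest classes, VI py d and vi PY D, are the double crossovers. Comparing them with the parentals, only the py allele has switched, so py is the middle locus and the order is d – py – vi.
Crossovers in the d–py interval produce the single-crossover classes VI PY D and vi py d (42 + 49 = 91) plus the double crossovers (2).
RF(d–py) = (91 + 2) / 1207 = 93/1207 = 0.0771 → 7.7 map units.

7.7 map units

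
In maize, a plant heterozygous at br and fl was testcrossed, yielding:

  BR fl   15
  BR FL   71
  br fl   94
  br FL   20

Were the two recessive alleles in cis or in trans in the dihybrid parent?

The two most frequent classes are BR FL (71) and br fl (94); these are the parental (non-recombinant) types.
So the F1 carried BR FL on one chromosome and br fl on the other — the recessive alleles are on the same chromosome (cis / coupling).

cis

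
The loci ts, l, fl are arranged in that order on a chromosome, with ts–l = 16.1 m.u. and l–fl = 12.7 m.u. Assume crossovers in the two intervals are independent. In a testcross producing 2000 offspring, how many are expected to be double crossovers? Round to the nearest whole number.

Map distances give recombination frequencies of 0.161 and 0.127 for the two intervals.
With no interference, expected double-crossover frequency = 0.161 × 0.127 = 0.02045.
Expected number = 0.02045 × 2000 = 40.89 ≈ 41.

41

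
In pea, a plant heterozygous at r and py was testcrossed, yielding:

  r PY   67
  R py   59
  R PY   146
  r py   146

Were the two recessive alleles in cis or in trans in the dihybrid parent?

The two most frequent classes are R PY (146) and r py (146); these are the parental (non-recombinant) types.
So the F1 carried R PY on one chromosome and r py on the other — the recessive alleles are on the same chromosome (cis / coupling).

cis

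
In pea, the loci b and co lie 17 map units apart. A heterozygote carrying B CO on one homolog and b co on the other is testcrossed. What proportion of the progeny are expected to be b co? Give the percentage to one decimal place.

41.5%

A map distance of 17 map units corresponds to a recombination frequency of 0.170.
The F1 is B CO / b co, so b co is a parental gamete class with expected frequency (1 − r)/2 = 0.830/2 = 0.4150.
That is 0.4150 = 41.5% of the progeny.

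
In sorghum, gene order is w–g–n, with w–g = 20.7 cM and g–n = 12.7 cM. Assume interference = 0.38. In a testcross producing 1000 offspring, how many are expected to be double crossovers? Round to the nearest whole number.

16

Map distances give recombination frequencies of 0.207 and 0.127 for the two intervals.
With interference 0.38 (so coincidence = 0.62), expected double-crossover frequency = 0.207 × 0.127 × 0.62 = 0.01630.
Expected number = 0.01630 × 1000 = 16.30 ≈ 16.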